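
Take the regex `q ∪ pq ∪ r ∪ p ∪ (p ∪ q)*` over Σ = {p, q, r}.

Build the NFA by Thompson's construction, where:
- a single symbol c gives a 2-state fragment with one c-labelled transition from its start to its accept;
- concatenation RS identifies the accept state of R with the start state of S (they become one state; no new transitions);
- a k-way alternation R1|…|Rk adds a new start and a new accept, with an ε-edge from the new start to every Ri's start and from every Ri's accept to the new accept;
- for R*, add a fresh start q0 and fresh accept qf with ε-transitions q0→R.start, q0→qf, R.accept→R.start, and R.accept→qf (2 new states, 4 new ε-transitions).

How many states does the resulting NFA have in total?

Building bottom-up:
Each of the 7 symbol leaves contributes a 2-state fragment.
  pq : 3 states
  p ∪ q : 6 states
  (p ∪ q)* : 8 states
  q ∪ pq ∪ r ∪ p ∪ (p ∪ q)* : 19 states

19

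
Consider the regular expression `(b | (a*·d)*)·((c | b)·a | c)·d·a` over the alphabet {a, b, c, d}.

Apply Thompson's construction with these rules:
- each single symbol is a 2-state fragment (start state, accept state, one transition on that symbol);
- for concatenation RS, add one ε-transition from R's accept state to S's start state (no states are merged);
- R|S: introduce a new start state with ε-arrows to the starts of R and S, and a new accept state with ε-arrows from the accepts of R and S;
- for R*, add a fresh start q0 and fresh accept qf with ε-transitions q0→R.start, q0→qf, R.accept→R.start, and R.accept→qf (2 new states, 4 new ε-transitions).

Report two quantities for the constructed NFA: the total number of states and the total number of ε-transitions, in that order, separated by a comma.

28, 25

Recursing over subexpressions:
Each of the 9 symbol leaves contributes 2 states and 0 ε-transitions.
  a* : 4 states, 4 ε-transitions
  a*·d : 6 states, 5 ε-transitions
  (a*·d)* : 8 states, 9 ε-transitions
  b | (a*·d)* : 12 states, 13 ε-transitions
  c | b : 6 states, 4 ε-transitions
  (c | b)·a : 8 states, 5 ε-transitions
  (c | b)·a | c : 12 states, 9 ε-transitions
  (b | (a*·d)*)·((c | b)·a | c)·d·a : 28 states, 25 ε-transitions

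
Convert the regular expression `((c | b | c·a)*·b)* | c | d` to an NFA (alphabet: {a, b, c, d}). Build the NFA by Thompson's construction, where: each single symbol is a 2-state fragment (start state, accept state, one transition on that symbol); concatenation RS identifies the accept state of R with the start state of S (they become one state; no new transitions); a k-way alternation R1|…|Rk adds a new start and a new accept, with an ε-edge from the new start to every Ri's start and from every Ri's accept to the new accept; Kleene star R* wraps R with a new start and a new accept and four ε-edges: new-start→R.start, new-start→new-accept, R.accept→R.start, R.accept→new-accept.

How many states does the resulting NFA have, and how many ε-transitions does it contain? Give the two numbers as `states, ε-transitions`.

Recursing over subexpressions:
Each of the 7 symbol leaves contributes 2 states and 0 ε-transitions.
  c·a — 3 states, 0 ε-transitions
  c | b | c·a — 9 states, 6 ε-transitions
  (c | b | c·a)* — 11 states, 10 ε-transitions
  (c | b | c·a)*·b — 12 states, 10 ε-transitions
  ((c | b | c·a)*·b)* — 14 states, 14 ε-transitions
  ((c | b | c·a)*·b)* | c | d — 20 states, 20 ε-transitions

20, 20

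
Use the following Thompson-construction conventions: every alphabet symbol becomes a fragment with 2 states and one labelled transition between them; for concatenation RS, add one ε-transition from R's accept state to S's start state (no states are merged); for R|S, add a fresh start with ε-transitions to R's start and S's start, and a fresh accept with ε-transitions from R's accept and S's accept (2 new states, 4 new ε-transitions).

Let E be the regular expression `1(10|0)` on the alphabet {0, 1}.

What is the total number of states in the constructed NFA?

10

By structural recursion:
Each of the 4 symbol leaves contributes a 2-state fragment.
  10 → 4 states
  10|0 → 8 states
  1(10|0) → 10 states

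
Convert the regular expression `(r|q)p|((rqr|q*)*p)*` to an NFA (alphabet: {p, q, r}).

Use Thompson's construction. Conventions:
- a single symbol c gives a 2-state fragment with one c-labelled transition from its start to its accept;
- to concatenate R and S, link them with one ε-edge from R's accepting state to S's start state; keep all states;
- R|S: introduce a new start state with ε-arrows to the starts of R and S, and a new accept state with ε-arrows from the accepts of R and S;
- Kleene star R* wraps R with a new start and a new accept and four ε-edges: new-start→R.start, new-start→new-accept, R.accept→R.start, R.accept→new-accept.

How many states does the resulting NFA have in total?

28

Building bottom-up:
Each of the 8 symbol leaves contributes a 2-state fragment.
  r|q → 6 states
  (r|q)p → 8 states
  rqr → 6 states
  q* → 4 states
  rqr|q* → 12 states
  (rqr|q*)* → 14 states
  (rqr|q*)*p → 16 states
  ((rqr|q*)*p)* → 18 states
  (r|q)p|((rqr|q*)*p)* → 28 states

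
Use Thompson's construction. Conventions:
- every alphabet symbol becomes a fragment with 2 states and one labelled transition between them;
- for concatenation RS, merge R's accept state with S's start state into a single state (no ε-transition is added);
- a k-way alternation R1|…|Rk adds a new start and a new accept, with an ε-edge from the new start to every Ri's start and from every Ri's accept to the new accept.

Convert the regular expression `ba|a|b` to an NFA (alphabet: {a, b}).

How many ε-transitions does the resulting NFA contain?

Bottom-up over the parse tree:
Each of the 4 symbol leaves contributes 0 ε-transitions.
  ba : 0 ε-transitions
  ba|a|b : 6 ε-transitions

6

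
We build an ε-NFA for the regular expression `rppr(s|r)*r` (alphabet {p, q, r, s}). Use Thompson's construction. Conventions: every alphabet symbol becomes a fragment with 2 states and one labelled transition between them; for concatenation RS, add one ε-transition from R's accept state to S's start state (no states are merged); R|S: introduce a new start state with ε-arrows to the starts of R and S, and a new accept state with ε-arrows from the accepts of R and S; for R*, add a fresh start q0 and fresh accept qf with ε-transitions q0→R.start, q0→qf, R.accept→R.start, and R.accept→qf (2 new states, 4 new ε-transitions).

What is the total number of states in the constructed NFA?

Recursing over subexpressions:
Each of the 7 symbol leaves contributes a 2-state fragment.
  s|r : 6 states
  (s|r)* : 8 states
  rppr(s|r)*r : 18 states

18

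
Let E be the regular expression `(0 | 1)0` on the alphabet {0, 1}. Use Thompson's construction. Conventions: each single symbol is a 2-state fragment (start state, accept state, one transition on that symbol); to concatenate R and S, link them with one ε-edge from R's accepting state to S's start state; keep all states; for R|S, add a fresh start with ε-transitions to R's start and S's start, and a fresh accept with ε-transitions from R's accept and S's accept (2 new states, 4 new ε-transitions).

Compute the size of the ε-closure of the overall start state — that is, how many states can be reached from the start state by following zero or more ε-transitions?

Let C(F) = |ε-closure(F.start)| within fragment F, and note whether F accepts ε. Symbol fragments have C = 1 and do not accept ε. Then:
  0 | 1 : new start ε-reaches every alternative's start; none of them accept ε, so the new accept is not reached: C = 1 + 1 + 1 = 3
  (0 | 1)0 : C equals the left operand's closure size = 3 (its accept is not ε-reachable, so the closure stops there)

3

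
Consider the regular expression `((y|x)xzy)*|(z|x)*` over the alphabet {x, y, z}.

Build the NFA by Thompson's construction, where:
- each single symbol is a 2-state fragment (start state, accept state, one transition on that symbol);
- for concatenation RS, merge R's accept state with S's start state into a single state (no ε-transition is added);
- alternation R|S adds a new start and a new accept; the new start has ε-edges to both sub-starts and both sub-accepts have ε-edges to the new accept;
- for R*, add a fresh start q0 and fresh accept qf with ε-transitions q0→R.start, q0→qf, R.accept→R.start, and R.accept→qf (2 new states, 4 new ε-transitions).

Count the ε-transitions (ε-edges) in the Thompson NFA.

20

Bottom-up over the parse tree:
Each of the 7 symbol leaves contributes 0 ε-transitions.
  y|x : 4 ε-transitions
  (y|x)xzy : 4 ε-transitions
  ((y|x)xzy)* : 8 ε-transitions
  z|x : 4 ε-transitions
  (z|x)* : 8 ε-transitions
  ((y|x)xzy)*|(z|x)* : 20 ε-transitions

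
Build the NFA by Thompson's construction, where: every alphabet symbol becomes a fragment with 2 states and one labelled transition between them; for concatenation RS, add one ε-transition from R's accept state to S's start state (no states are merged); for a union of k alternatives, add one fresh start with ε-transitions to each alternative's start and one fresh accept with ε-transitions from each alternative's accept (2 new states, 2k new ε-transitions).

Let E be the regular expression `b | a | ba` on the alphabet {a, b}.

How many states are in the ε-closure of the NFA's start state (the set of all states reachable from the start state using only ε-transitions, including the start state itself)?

Work bottom-up. For each fragment F, track |ε-closure(F.start)| and whether F's accept lies in that closure (i.e. whether F accepts ε). A single-symbol fragment has closure size 1 and does not accept ε.
  ba → same as the first factor's closure: C = 1
  b | a | ba → new start ε-reaches every alternative's start; none of them accept ε, so the new accept is not reached: C = 1 + 1 + 1 + 1 = 4

4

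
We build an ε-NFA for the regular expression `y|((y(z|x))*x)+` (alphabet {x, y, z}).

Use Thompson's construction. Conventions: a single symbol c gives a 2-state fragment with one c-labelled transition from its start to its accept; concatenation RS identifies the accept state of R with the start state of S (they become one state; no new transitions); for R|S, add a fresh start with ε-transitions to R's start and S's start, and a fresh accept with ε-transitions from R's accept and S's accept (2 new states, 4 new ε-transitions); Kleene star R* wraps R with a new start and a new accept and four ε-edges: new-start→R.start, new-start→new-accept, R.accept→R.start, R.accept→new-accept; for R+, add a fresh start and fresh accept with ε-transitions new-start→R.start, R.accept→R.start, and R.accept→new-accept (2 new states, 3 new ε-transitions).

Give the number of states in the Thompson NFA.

16

Recursing over subexpressions:
Each of the 5 symbol leaves contributes a 2-state fragment.
  z|x → 6 states
  y(z|x) → 7 states
  (y(z|x))* → 9 states
  (y(z|x))*x → 10 states
  ((y(z|x))*x)+ → 12 states
  y|((y(z|x))*x)+ → 16 states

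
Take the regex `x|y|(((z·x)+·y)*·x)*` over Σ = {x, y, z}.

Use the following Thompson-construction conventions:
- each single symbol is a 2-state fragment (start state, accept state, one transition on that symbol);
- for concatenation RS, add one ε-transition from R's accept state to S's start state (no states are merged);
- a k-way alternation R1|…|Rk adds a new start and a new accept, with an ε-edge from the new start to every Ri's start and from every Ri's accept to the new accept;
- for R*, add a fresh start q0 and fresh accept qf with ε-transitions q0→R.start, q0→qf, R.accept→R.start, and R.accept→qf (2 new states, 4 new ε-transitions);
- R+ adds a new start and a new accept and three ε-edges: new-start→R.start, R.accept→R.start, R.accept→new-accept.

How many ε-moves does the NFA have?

20

Per subexpression:
Each of the 6 symbol leaves contributes 0 ε-transitions.
  z·x = 1 ε-transition
  (z·x)+ = 4 ε-transitions
  (z·x)+·y = 5 ε-transitions
  ((z·x)+·y)* = 9 ε-transitions
  ((z·x)+·y)*·x = 10 ε-transitions
  (((z·x)+·y)*·x)* = 14 ε-transitions
  x|y|(((z·x)+·y)*·x)* = 20 ε-transitions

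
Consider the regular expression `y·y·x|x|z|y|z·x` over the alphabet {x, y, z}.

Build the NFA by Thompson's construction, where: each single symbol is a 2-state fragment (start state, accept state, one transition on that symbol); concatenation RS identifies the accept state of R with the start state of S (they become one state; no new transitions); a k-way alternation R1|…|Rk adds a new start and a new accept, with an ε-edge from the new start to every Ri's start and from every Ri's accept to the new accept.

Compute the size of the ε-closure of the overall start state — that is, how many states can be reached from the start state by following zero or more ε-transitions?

6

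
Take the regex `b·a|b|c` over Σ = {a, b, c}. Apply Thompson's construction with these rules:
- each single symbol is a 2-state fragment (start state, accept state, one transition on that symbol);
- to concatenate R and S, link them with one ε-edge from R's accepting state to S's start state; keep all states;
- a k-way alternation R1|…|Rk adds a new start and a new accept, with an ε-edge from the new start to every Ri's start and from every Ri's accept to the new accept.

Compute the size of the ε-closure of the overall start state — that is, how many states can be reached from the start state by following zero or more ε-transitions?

4

Let C(F) = |ε-closure(F.start)| within fragment F, and note whether F accepts ε. Symbol fragments have C = 1 and do not accept ε. Then:
  b·a → |closure| equals the left operand's closure size = 1 (its accept is not ε-reachable, so the closure stops there)
  b·a|b|c → new start ε-reaches every alternative's start; none of them accept ε, so the new accept is not reached: |closure| = 1 + 1 + 1 + 1 = 4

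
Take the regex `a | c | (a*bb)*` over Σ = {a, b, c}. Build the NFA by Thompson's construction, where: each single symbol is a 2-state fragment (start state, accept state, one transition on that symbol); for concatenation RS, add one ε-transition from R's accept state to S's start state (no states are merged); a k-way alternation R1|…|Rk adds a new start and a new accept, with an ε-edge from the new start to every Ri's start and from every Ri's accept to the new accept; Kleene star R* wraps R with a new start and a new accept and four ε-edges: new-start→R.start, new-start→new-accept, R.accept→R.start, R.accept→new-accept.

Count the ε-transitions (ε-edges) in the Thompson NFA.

16

Bottom-up over the parse tree:
Each of the 5 symbol leaves contributes 0 ε-transitions.
  a* : 4 ε-transitions
  a*bb : 6 ε-transitions
  (a*bb)* : 10 ε-transitions
  a | c | (a*bb)* : 16 ε-transitions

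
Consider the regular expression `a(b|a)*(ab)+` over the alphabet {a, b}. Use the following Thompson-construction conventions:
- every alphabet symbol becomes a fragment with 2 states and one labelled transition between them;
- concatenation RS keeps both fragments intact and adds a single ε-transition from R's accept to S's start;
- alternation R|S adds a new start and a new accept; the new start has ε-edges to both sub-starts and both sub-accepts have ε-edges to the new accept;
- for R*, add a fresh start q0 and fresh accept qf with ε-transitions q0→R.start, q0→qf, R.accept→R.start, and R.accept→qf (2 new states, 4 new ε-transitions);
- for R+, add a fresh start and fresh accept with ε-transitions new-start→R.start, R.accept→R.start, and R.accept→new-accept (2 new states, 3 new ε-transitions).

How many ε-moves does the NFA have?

14

Recursing over subexpressions:
Each of the 5 symbol leaves contributes 0 ε-transitions.
  b|a = 4 ε-transitions
  (b|a)* = 8 ε-transitions
  ab = 1 ε-transition
  (ab)+ = 4 ε-transitions
  a(b|a)*(ab)+ = 14 ε-transitions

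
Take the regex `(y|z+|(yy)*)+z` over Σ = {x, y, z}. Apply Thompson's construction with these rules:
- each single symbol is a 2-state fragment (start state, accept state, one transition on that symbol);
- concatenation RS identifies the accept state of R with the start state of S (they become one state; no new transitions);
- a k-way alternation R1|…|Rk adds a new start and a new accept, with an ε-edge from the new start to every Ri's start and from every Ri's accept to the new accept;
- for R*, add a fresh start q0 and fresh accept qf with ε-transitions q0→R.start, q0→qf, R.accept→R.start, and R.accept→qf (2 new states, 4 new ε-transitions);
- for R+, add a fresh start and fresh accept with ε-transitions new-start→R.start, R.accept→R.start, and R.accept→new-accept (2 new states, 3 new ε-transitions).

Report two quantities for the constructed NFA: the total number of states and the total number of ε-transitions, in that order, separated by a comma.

16, 16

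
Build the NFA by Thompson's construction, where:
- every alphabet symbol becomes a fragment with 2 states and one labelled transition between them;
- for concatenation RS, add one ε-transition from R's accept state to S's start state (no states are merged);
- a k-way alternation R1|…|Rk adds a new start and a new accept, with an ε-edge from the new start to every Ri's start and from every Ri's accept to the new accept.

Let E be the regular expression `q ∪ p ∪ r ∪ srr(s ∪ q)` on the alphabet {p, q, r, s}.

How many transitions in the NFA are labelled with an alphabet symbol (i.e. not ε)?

8

Recursing over subexpressions:
Each of the 8 symbol leaves contributes exactly 1 symbol transition.
  s ∪ q → 2 symbol transitions
  srr(s ∪ q) → 5 symbol transitions
  q ∪ p ∪ r ∪ srr(s ∪ q) → 8 symbol transitions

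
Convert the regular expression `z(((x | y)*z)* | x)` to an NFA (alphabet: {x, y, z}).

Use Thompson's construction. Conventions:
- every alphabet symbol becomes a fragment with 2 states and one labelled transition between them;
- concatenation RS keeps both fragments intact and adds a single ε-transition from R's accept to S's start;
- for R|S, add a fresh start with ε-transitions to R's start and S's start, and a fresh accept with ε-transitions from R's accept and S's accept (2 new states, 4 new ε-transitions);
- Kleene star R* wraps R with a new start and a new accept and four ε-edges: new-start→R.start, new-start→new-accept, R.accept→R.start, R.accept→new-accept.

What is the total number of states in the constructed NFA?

18

Recursing over subexpressions:
Each of the 5 symbol leaves contributes a 2-state fragment.
  x | y → 6 states
  (x | y)* → 8 states
  (x | y)*z → 10 states
  ((x | y)*z)* → 12 states
  ((x | y)*z)* | x → 16 states
  z(((x | y)*z)* | x) → 18 states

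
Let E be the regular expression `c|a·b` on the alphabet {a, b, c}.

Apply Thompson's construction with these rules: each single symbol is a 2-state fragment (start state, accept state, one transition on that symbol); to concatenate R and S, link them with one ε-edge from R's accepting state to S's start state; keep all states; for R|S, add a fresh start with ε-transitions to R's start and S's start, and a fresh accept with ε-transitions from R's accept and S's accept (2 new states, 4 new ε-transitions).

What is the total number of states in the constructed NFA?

8

By structural recursion:
Each of the 3 symbol leaves contributes a 2-state fragment.
  a·b = 4 states
  c|a·b = 8 states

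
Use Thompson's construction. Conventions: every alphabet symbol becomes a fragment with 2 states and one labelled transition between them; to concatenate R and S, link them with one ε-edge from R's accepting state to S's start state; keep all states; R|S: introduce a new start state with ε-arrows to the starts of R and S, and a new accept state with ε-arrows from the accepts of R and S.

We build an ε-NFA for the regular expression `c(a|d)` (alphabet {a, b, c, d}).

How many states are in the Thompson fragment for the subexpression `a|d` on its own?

6

Fragment for `a|d`:
Each of the 2 symbol leaves contributes a 2-state fragment.
  a|d — 6 states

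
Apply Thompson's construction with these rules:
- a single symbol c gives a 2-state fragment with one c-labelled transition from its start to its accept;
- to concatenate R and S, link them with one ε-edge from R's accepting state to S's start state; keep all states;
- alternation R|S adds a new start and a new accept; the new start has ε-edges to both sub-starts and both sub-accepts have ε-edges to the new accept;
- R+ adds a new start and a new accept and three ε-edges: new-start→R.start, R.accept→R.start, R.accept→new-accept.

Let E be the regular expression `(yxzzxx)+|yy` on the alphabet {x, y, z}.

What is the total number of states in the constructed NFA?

20

Recursing over subexpressions:
Each of the 8 symbol leaves contributes a 2-state fragment.
  yxzzxx — 12 states
  (yxzzxx)+ — 14 states
  yy — 4 states
  (yxzzxx)+|yy — 20 states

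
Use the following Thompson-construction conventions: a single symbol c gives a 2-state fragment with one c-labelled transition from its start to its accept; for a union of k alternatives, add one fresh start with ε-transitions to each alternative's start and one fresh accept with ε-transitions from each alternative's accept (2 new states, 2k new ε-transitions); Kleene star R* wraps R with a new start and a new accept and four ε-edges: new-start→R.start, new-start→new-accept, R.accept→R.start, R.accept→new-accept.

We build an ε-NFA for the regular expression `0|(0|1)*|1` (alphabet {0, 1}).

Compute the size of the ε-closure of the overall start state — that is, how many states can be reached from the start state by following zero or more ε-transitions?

Let C(F) = |ε-closure(F.start)| within fragment F, and note whether F accepts ε. Symbol fragments have C = 1 and do not accept ε. Then:
  0|1 → new start ε-reaches every alternative's start; none of them accept ε, so the new accept is not reached: |closure| = 1 + 1 + 1 = 3
  (0|1)* → new start has ε-edges to the inner start and to the new accept, so |closure| = 2 + 3 = 5
  0|(0|1)*|1 → |closure| = 1 (new start) + (1 + 5 + 1) + 1 (new accept, since some branch ε-reaches its own accept) = 9

9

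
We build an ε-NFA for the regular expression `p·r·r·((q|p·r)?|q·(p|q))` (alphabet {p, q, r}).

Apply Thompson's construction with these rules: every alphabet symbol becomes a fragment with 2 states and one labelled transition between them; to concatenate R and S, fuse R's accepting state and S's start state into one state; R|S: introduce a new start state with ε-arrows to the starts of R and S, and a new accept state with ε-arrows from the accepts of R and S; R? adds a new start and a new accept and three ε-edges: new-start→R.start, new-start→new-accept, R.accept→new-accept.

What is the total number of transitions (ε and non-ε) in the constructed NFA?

24

Per subexpression:
Each of the 9 symbol leaves contributes 1 transition (1 symbol, 0 ε).
  p·r — 2 transitions (2 symbol, 0 ε)
  q|p·r — 7 transitions (3 symbol, 4 ε)
  (q|p·r)? — 10 transitions (3 symbol, 7 ε)
  p|q — 6 transitions (2 symbol, 4 ε)
  q·(p|q) — 7 transitions (3 symbol, 4 ε)
  (q|p·r)?|q·(p|q) — 21 transitions (6 symbol, 15 ε)
  p·r·r·((q|p·r)?|q·(p|q)) — 24 transitions (9 symbol, 15 ε)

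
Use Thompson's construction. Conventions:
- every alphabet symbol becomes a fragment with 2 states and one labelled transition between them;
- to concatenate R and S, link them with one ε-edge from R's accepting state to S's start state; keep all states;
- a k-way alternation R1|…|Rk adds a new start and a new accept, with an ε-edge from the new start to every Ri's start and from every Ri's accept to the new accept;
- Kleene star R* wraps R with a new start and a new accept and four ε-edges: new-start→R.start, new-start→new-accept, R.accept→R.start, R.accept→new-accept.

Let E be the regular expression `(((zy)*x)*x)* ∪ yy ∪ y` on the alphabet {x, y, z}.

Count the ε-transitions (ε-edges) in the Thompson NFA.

Bottom-up over the parse tree:
Each of the 7 symbol leaves contributes 0 ε-transitions.
  zy = 1 ε-transition
  (zy)* = 5 ε-transitions
  (zy)*x = 6 ε-transitions
  ((zy)*x)* = 10 ε-transitions
  ((zy)*x)*x = 11 ε-transitions
  (((zy)*x)*x)* = 15 ε-transitions
  yy = 1 ε-transition
  (((zy)*x)*x)* ∪ yy ∪ y = 22 ε-transitions

22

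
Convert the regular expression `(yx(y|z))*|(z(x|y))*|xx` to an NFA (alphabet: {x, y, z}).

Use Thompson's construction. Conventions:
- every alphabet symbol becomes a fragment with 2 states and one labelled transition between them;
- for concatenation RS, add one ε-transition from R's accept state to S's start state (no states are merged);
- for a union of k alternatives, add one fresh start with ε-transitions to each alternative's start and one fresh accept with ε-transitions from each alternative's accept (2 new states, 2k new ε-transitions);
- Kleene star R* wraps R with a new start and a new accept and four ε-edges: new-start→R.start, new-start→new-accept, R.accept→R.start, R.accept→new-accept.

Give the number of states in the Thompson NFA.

Bottom-up over the parse tree:
Each of the 9 symbol leaves contributes a 2-state fragment.
  y|z — 6 states
  yx(y|z) — 10 states
  (yx(y|z))* — 12 states
  x|y — 6 states
  z(x|y) — 8 states
  (z(x|y))* — 10 states
  xx — 4 states
  (yx(y|z))*|(z(x|y))*|xx — 28 states

28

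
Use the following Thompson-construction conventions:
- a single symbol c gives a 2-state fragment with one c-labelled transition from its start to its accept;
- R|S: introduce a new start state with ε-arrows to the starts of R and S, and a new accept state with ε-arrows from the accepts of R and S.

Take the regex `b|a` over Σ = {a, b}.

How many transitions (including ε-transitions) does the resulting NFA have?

6

Bottom-up over the parse tree:
Each of the 2 symbol leaves contributes 1 transition (1 symbol, 0 ε).
  b|a : 6 transitions (2 symbol, 4 ε)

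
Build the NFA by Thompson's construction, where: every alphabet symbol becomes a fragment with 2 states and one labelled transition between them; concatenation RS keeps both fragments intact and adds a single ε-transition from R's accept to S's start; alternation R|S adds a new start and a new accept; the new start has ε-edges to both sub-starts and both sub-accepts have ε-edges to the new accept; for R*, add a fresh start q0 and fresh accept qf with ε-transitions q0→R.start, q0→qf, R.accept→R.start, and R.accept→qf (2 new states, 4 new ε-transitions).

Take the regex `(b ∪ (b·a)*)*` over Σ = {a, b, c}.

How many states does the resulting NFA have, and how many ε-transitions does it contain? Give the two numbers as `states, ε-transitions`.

12, 13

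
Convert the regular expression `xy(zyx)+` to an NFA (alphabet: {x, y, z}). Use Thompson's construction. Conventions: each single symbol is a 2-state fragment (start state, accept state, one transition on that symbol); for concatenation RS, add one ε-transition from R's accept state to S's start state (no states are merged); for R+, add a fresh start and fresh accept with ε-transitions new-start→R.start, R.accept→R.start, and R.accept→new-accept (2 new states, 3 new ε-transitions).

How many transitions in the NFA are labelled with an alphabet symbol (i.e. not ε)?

5

Per subexpression:
Each of the 5 symbol leaves contributes exactly 1 symbol transition.
  zyx = 3 symbol transitions
  (zyx)+ = 3 symbol transitions
  xy(zyx)+ = 5 symbol transitions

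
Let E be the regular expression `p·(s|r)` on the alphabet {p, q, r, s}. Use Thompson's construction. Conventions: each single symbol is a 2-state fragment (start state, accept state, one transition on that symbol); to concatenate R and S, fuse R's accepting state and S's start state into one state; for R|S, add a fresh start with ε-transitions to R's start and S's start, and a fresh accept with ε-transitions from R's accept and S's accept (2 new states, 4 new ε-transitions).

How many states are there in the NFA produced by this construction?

By structural recursion:
Each of the 3 symbol leaves contributes a 2-state fragment.
  s|r → 6 states
  p·(s|r) → 7 states

7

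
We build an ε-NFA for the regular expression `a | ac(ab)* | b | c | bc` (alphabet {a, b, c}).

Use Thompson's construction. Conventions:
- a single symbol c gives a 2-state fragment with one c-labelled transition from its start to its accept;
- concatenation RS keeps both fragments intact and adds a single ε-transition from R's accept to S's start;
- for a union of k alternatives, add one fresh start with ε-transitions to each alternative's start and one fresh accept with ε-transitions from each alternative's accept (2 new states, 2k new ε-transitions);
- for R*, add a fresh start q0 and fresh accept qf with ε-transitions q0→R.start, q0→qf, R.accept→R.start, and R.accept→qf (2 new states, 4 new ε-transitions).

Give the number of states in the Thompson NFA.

By structural recursion:
Each of the 9 symbol leaves contributes a 2-state fragment.
  ab → 4 states
  (ab)* → 6 states
  ac(ab)* → 10 states
  bc → 4 states
  a | ac(ab)* | b | c | bc → 22 states

22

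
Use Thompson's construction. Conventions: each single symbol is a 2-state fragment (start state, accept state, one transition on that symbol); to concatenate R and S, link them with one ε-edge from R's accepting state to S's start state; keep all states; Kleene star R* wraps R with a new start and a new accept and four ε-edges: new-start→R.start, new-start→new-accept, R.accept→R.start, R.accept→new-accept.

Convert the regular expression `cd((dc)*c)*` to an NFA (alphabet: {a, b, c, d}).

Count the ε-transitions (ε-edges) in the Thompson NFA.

Recursing over subexpressions:
Each of the 5 symbol leaves contributes 0 ε-transitions.
  dc → 1 ε-transition
  (dc)* → 5 ε-transitions
  (dc)*c → 6 ε-transitions
  ((dc)*c)* → 10 ε-transitions
  cd((dc)*c)* → 12 ε-transitions

12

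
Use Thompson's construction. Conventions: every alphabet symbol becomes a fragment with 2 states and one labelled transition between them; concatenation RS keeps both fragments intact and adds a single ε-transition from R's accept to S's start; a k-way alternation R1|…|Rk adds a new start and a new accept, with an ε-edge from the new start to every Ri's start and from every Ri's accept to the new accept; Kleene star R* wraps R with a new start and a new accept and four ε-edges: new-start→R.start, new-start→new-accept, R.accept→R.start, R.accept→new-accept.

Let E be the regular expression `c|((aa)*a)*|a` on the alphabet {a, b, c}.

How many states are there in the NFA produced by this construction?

Bottom-up over the parse tree:
Each of the 5 symbol leaves contributes a 2-state fragment.
  aa — 4 states
  (aa)* — 6 states
  (aa)*a — 8 states
  ((aa)*a)* — 10 states
  c|((aa)*a)*|a — 16 states

16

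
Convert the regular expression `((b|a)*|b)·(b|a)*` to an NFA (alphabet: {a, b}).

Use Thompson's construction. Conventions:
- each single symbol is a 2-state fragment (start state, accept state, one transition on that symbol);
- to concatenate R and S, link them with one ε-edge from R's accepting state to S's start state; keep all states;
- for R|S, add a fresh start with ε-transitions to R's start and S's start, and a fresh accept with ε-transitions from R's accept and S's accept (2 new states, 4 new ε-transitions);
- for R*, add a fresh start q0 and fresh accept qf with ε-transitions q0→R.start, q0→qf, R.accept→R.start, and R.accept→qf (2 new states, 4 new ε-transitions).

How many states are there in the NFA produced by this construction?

Recursing over subexpressions:
Each of the 5 symbol leaves contributes a 2-state fragment.
  b|a : 6 states
  (b|a)* : 8 states
  (b|a)*|b : 12 states
  b|a : 6 states
  (b|a)* : 8 states
  ((b|a)*|b)·(b|a)* : 20 states

20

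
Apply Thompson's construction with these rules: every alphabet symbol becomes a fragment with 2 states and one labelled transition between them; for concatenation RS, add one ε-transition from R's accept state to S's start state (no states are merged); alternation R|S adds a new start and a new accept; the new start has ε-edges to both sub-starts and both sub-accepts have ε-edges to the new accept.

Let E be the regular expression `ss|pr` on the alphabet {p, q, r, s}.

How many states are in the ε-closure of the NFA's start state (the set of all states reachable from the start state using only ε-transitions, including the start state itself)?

3

Let C(F) = |ε-closure(F.start)| within fragment F, and note whether F accepts ε. Symbol fragments have C = 1 and do not accept ε. Then:
  ss → |closure| equals the left operand's closure size = 1 (its accept is not ε-reachable, so the closure stops there)
  pr → |closure| equals the left operand's closure size = 1 (its accept is not ε-reachable, so the closure stops there)
  ss|pr → |closure| = 1 + 1 + 1 = 3 (the new accept is not ε-reachable since no branch accepts ε)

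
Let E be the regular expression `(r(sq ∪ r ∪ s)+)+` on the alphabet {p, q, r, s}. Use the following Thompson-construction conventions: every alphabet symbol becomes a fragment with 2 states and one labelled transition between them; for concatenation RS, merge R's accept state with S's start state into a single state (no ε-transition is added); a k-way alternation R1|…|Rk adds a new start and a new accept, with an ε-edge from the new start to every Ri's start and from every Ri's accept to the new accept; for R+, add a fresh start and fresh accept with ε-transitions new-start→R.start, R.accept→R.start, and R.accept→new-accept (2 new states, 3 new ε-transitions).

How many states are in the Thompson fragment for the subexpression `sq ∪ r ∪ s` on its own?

Fragment for `sq ∪ r ∪ s`:
Each of the 4 symbol leaves contributes a 2-state fragment.
  sq → 3 states
  sq ∪ r ∪ s → 9 states

9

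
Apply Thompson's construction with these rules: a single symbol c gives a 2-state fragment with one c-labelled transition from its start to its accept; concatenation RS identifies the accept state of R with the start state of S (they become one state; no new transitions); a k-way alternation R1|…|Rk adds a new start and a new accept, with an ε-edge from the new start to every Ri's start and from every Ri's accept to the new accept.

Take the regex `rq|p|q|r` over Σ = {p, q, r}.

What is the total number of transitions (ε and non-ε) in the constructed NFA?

Per subexpression:
Each of the 5 symbol leaves contributes 1 transition (1 symbol, 0 ε).
  rq — 2 transitions (2 symbol, 0 ε)
  rq|p|q|r — 13 transitions (5 symbol, 8 ε)

13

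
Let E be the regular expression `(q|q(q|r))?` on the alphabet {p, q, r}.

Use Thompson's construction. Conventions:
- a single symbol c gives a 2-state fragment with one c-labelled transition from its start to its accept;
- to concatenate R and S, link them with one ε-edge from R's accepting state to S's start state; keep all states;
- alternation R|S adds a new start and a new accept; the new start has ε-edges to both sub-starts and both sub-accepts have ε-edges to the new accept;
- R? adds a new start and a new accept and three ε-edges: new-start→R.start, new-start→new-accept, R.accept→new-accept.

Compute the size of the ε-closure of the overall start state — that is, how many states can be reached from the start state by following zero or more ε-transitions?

5

Compute the ε-closure size of each fragment's start state recursively; a symbol fragment's start has no outgoing ε-edge, so its closure is just itself (size 1).
  q|r : new start ε-reaches every alternative's start; none of them accept ε, so the new accept is not reached: |ε-closure| = 1 + 1 + 1 = 3
  q(q|r) : |ε-closure| equals the left operand's closure size = 1 (its accept is not ε-reachable, so the closure stops there)
  q|q(q|r) : new start ε-reaches every alternative's start; none of them accept ε, so the new accept is not reached: |ε-closure| = 1 + 1 + 1 = 3
  (q|q(q|r))? : |ε-closure| = 1 (new start) + 3 (body) + 1 (new accept, via ε) = 5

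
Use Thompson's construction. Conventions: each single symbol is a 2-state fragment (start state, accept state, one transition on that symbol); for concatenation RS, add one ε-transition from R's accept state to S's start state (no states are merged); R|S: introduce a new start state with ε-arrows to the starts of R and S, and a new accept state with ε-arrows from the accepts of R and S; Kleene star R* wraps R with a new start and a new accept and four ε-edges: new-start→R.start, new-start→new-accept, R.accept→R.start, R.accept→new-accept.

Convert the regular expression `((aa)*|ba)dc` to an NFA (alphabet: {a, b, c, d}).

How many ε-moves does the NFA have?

Per subexpression:
Each of the 6 symbol leaves contributes 0 ε-transitions.
  aa : 1 ε-transition
  (aa)* : 5 ε-transitions
  ba : 1 ε-transition
  (aa)*|ba : 10 ε-transitions
  ((aa)*|ba)dc : 12 ε-transitions

12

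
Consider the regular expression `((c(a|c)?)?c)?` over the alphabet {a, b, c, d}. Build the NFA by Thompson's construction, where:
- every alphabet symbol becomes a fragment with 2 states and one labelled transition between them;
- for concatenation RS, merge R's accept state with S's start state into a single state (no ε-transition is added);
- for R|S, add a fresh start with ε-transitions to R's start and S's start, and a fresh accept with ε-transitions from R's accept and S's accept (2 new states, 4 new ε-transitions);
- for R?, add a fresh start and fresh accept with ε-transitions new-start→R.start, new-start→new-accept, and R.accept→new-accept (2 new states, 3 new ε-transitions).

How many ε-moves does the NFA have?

13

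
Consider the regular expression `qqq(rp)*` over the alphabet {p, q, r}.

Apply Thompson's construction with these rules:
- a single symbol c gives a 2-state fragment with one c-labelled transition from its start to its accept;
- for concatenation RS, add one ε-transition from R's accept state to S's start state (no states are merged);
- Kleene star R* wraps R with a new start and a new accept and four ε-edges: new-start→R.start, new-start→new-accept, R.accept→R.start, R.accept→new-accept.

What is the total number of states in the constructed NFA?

By structural recursion:
Each of the 5 symbol leaves contributes a 2-state fragment.
  rp — 4 states
  (rp)* — 6 states
  qqq(rp)* — 12 states

12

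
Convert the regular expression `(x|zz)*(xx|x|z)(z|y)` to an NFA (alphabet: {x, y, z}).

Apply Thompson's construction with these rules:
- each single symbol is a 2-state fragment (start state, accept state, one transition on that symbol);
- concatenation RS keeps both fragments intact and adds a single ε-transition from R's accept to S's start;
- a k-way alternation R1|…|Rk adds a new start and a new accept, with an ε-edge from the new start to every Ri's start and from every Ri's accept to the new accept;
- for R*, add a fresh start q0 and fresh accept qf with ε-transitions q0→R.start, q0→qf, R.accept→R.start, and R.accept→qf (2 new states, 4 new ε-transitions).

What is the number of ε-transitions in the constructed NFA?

22

By structural recursion:
Each of the 9 symbol leaves contributes 0 ε-transitions.
  zz : 1 ε-transition
  x|zz : 5 ε-transitions
  (x|zz)* : 9 ε-transitions
  xx : 1 ε-transition
  xx|x|z : 7 ε-transitions
  z|y : 4 ε-transitions
  (x|zz)*(xx|x|z)(z|y) : 22 ε-transitions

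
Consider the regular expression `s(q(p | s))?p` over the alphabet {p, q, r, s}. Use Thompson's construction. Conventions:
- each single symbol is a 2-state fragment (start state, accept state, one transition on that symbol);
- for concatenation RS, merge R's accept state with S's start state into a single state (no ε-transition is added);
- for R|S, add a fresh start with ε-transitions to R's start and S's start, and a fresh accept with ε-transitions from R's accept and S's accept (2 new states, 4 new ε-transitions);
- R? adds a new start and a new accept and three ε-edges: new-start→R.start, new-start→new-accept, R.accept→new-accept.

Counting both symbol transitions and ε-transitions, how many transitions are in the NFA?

12

Recursing over subexpressions:
Each of the 5 symbol leaves contributes 1 transition (1 symbol, 0 ε).
  p | s → 6 transitions (2 symbol, 4 ε)
  q(p | s) → 7 transitions (3 symbol, 4 ε)
  (q(p | s))? → 10 transitions (3 symbol, 7 ε)
  s(q(p | s))?p → 12 transitions (5 symbol, 7 ε)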